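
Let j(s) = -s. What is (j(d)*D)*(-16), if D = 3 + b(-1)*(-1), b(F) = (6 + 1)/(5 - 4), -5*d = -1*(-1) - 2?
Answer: -64/5 ≈ -12.800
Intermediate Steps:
d = ⅕ (d = -(-1*(-1) - 2)/5 = -(1 - 2)/5 = -⅕*(-1) = ⅕ ≈ 0.20000)
b(F) = 7 (b(F) = 7/1 = 7*1 = 7)
D = -4 (D = 3 + 7*(-1) = 3 - 7 = -4)
(j(d)*D)*(-16) = (-1*⅕*(-4))*(-16) = -⅕*(-4)*(-16) = (⅘)*(-16) = -64/5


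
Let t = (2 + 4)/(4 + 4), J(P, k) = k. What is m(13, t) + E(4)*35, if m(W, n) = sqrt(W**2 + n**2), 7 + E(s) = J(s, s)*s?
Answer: 315 + sqrt(2713)/4 ≈ 328.02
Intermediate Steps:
t = 3/4 (t = 6/8 = 6*(1/8) = 3/4 ≈ 0.75000)
E(s) = -7 + s**2 (E(s) = -7 + s*s = -7 + s**2)
m(13, t) + E(4)*35 = sqrt(13**2 + (3/4)**2) + (-7 + 4**2)*35 = sqrt(169 + 9/16) + (-7 + 16)*35 = sqrt(2713/16) + 9*35 = sqrt(2713)/4 + 315 = 315 + sqrt(2713)/4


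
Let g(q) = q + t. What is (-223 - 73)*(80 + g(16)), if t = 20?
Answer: -34336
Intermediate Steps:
g(q) = 20 + q (g(q) = q + 20 = 20 + q)
(-223 - 73)*(80 + g(16)) = (-223 - 73)*(80 + (20 + 16)) = -296*(80 + 36) = -296*116 = -34336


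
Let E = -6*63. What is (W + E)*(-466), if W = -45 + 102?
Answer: 149586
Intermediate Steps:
E = -378
W = 57
(W + E)*(-466) = (57 - 378)*(-466) = -321*(-466) = 149586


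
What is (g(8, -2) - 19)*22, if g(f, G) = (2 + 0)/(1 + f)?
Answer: -3718/9 ≈ -413.11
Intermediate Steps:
g(f, G) = 2/(1 + f)
(g(8, -2) - 19)*22 = (2/(1 + 8) - 19)*22 = (2/9 - 19)*22 = -169/9*22 = -3718/9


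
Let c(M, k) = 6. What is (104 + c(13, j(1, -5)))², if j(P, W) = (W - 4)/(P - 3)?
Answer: 12100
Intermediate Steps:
j(P, W) = (-4 + W)/(-3 + P)
(104 + c(13, j(1, -5)))² = (104 + 6)² = 110² = 12100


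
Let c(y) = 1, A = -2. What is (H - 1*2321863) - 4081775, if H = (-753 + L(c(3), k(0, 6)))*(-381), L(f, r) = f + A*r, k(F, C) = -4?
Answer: -6120174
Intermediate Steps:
L(f, r) = f - 2*r
H = 283464 (H = (-753 + (1 - 2*(-4)))*(-381) = (-753 + (1 + 8))*(-381) = (-753 + 9)*(-381) = -744*(-381) = 283464)
(H - 1*2321863) - 4081775 = (283464 - 1*2321863) - 4081775 = (283464 - 2321863) - 4081775 = -2038399 - 4081775 = -6120174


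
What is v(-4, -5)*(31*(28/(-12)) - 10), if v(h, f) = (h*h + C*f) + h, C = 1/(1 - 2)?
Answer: -4199/3 ≈ -1399.7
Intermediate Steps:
C = -1 (C = 1/(-1) = -1)
v(h, f) = h + h² - f (v(h, f) = (h*h - f) + h = (h² - f) + h = h + h² - f)
v(-4, -5)*(31*(28/(-12)) - 10) = (-4 + (-4)² - 1*(-5))*(31*(28/(-12)) - 10) = (-4 + 16 + 5)*(31*(28*(-1/12)) - 10) = 17*(31*(-7/3) - 10) = 17*(-217/3 - 10) = 17*(-247/3) = -4199/3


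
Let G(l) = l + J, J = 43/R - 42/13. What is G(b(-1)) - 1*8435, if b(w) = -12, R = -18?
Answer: -1977913/234 ≈ -8452.6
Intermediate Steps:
J = -1315/234 (J = 43/(-18) - 42/13 = 43*(-1/18) - 42*1/13 = -43/18 - 42/13 = -1315/234 ≈ -5.6197)
G(l) = -1315/234 + l (G(l) = l - 1315/234 = -1315/234 + l)
G(b(-1)) - 1*8435 = (-1315/234 - 12) - 1*8435 = -4123/234 - 8435 = -1977913/234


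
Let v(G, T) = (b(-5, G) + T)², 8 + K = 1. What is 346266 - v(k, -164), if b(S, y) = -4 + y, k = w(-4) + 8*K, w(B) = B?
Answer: 294282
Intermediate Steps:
K = -7 (K = -8 + 1 = -7)
k = -60 (k = -4 + 8*(-7) = -4 - 56 = -60)
v(G, T) = (-4 + G + T)² (v(G, T) = ((-4 + G) + T)² = (-4 + G + T)²)
346266 - v(k, -164) = 346266 - (-4 - 60 - 164)² = 346266 - 1*(-228)² = 346266 - 1*51984 = 346266 - 51984 = 294282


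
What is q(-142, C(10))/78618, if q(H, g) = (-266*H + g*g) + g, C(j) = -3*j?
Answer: 19321/39309 ≈ 0.49152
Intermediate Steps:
q(H, g) = g + g² - 266*H (q(H, g) = (-266*H + g²) + g = (g² - 266*H) + g = g + g² - 266*H)
q(-142, C(10))/78618 = (-3*10 + (-3*10)² - 266*(-142))/78618 = (-30 + (-30)² + 37772)*(1/78618) = (-30 + 900 + 37772)*(1/78618) = 38642*(1/78618) = 19321/39309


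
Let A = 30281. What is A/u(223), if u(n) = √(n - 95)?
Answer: 30281*√2/16 ≈ 2676.5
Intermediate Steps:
u(n) = √(-95 + n)
A/u(223) = 30281/(√(-95 + 223)) = 30281/(√128) = 30281/((8*√2)) = 30281*(√2/16) = 30281*√2/16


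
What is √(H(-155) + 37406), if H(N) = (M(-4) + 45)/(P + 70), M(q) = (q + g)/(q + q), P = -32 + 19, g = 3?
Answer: √5386578/12 ≈ 193.41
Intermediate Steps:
P = -13
M(q) = (3 + q)/(2*q) (M(q) = (q + 3)/(q + q) = (3 + q)/((2*q)) = (3 + q)*(1/(2*q)) = (3 + q)/(2*q))
H(N) = 19/24 (H(N) = ((½)*(3 - 4)/(-4) + 45)/(-13 + 70) = ((½)*(-¼)*(-1) + 45)/57 = (⅛ + 45)*(1/57) = (361/8)*(1/57) = 19/24)
√(H(-155) + 37406) = √(19/24 + 37406) = √(897763/24) = √5386578/12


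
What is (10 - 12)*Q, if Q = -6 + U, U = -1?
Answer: 14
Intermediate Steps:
Q = -7 (Q = -6 - 1 = -7)
(10 - 12)*Q = (10 - 12)*(-7) = -2*(-7) = 14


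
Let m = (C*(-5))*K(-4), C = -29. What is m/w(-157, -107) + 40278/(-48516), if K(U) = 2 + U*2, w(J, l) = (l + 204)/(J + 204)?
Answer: -331287701/784342 ≈ -422.38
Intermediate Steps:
w(J, l) = (204 + l)/(204 + J)
K(U) = 2 + 2*U
m = -870 (m = (-29*(-5))*(2 + 2*(-4)) = 145*(2 - 8) = 145*(-6) = -870)
m/w(-157, -107) + 40278/(-48516) = -870*(204 - 157)/(204 - 107) + 40278/(-48516) = -870/(97/47) + 40278*(-1/48516) = -870/((1/47)*97) - 6713/8086 = -870/97/47 - 6713/8086 = -870*47/97 - 6713/8086 = -40890/97 - 6713/8086 = -331287701/784342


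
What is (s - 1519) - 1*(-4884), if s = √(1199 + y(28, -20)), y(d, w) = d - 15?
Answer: 3365 + 2*√303 ≈ 3399.8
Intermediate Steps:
y(d, w) = -15 + d
s = 2*√303 (s = √(1199 + (-15 + 28)) = √(1199 + 13) = √1212 = 2*√303 ≈ 34.814)
(s - 1519) - 1*(-4884) = (2*√303 - 1519) - 1*(-4884) = (-1519 + 2*√303) + 4884 = 3365 + 2*√303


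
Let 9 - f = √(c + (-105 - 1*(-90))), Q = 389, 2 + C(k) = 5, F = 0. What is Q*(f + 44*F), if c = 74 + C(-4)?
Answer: 3501 - 389*√62 ≈ 438.01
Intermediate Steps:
C(k) = 3 (C(k) = -2 + 5 = 3)
c = 77 (c = 74 + 3 = 77)
f = 9 - √62 (f = 9 - √(77 + (-105 - 1*(-90))) = 9 - √(77 + (-105 + 90)) = 9 - √(77 - 15) = 9 - √62 ≈ 1.1260)
Q*(f + 44*F) = 389*((9 - √62) + 44*0) = 389*((9 - √62) + 0) = 389*(9 - √62) = 3501 - 389*√62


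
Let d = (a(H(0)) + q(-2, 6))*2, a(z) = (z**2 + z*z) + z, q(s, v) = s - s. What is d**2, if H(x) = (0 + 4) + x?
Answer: 5184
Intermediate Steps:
H(x) = 4 + x
q(s, v) = 0
a(z) = z + 2*z**2 (a(z) = (z**2 + z**2) + z = 2*z**2 + z = z + 2*z**2)
d = 72 (d = ((4 + 0)*(1 + 2*(4 + 0)) + 0)*2 = (4*(1 + 2*4) + 0)*2 = (4*(1 + 8) + 0)*2 = (4*9 + 0)*2 = (36 + 0)*2 = 36*2 = 72)
d**2 = 72**2 = 5184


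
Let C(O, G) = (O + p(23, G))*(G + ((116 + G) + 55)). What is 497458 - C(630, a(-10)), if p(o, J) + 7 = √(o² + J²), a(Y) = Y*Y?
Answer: 266325 - 371*√10529 ≈ 2.2826e+5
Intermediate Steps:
a(Y) = Y²
p(o, J) = -7 + √(J² + o²) (p(o, J) = -7 + √(o² + J²) = -7 + √(J² + o²))
C(O, G) = (171 + 2*G)*(-7 + O + √(529 + G²)) (C(O, G) = (O + (-7 + √(G² + 23²)))*(G + ((116 + G) + 55)) = (O + (-7 + √(G² + 529)))*(G + (171 + G)) = (O + (-7 + √(529 + G²)))*(171 + 2*G) = (-7 + O + √(529 + G²))*(171 + 2*G) = (171 + 2*G)*(-7 + O + √(529 + G²)))
497458 - C(630, a(-10)) = 497458 - (-1197 + 171*630 + 171*√(529 + ((-10)²)²) + 2*(-10)²*630 + 2*(-10)²*(-7 + √(529 + ((-10)²)²))) = 497458 - (-1197 + 107730 + 171*√(529 + 100²) + 2*100*630 + 2*100*(-7 + √(529 + 100²))) = 497458 - (-1197 + 107730 + 171*√(529 + 10000) + 126000 + 2*100*(-7 + √(529 + 10000))) = 497458 - (-1197 + 107730 + 171*√10529 + 126000 + 2*100*(-7 + √10529)) = 497458 - (-1197 + 107730 + 171*√10529 + 126000 + (-1400 + 200*√10529)) = 497458 - (231133 + 371*√10529) = 497458 + (-231133 - 371*√10529) = 266325 - 371*√10529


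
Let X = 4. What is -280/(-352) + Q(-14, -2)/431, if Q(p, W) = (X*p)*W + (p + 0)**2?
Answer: 28637/18964 ≈ 1.5101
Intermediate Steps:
Q(p, W) = p**2 + 4*W*p (Q(p, W) = (4*p)*W + (p + 0)**2 = 4*W*p + p**2 = p**2 + 4*W*p)
-280/(-352) + Q(-14, -2)/431 = -280/(-352) - 14*(-14 + 4*(-2))/431 = -280*(-1/352) - 14*(-14 - 8)*(1/431) = 35/44 - 14*(-22)*(1/431) = 35/44 + 308*(1/431) = 35/44 + 308/431 = 28637/18964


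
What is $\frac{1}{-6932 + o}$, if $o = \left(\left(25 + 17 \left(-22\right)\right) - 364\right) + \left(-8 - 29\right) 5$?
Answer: $- \frac{1}{7830} \approx -0.00012771$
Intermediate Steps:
$o = -898$ ($o = \left(\left(25 - 374\right) - 364\right) - 185 = \left(-349 - 364\right) - 185 = -713 - 185 = -898$)
$\frac{1}{-6932 + o} = \frac{1}{-6932 - 898} = \frac{1}{-7830} = - \frac{1}{7830}$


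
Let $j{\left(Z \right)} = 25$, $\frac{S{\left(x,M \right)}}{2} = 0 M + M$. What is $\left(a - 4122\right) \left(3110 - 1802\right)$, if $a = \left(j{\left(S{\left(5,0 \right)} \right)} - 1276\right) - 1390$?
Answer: $-8846004$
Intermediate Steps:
$S{\left(x,M \right)} = 2 M$ ($S{\left(x,M \right)} = 2 \left(0 M + M\right) = 2 \left(0 + M\right) = 2 M$)
$a = -2641$ ($a = \left(25 - 1276\right) - 1390 = -1251 - 1390 = -2641$)
$\left(a - 4122\right) \left(3110 - 1802\right) = \left(-2641 - 4122\right) \left(3110 - 1802\right) = \left(-6763\right) 1308 = -8846004$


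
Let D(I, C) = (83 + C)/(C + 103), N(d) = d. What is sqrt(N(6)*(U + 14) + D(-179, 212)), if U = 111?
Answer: sqrt(331163)/21 ≈ 27.403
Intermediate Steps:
D(I, C) = (83 + C)/(103 + C)
sqrt(N(6)*(U + 14) + D(-179, 212)) = sqrt(6*(111 + 14) + (83 + 212)/(103 + 212)) = sqrt(6*125 + 295/315) = sqrt(750 + (1/315)*295) = sqrt(750 + 59/63) = sqrt(47309/63) = sqrt(331163)/21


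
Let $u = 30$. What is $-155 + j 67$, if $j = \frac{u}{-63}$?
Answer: $- \frac{3925}{21} \approx -186.9$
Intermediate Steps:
$j = - \frac{10}{21}$ ($j = \frac{30}{-63} = 30 \left(- \frac{1}{63}\right) = - \frac{10}{21} \approx -0.47619$)
$-155 + j 67 = -155 - \frac{670}{21} = - \frac{3925}{21}$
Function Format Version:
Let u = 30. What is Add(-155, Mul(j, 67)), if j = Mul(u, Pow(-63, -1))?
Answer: Rational(-3925, 21) ≈ -186.90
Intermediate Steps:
j = Rational(-10, 21) (j = Mul(30, Pow(-63, -1)) = Mul(30, Rational(-1, 63)) = Rational(-10, 21) ≈ -0.47619)
Add(-155, Mul(j, 67)) = Add(-155, Mul(Rational(-10, 21), 67)) = Add(-155, Rational(-670, 21)) = Rational(-3925, 21)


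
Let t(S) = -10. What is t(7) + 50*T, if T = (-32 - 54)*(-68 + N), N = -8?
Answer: 326790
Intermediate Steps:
T = 6536 (T = (-32 - 54)*(-68 - 8) = -86*(-76) = 6536)
t(7) + 50*T = -10 + 50*6536 = -10 + 326800 = 326790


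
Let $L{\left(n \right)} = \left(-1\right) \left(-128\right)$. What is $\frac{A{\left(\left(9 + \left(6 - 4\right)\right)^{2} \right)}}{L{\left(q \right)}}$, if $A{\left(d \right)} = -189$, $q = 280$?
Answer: $- \frac{189}{128} \approx -1.4766$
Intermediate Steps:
$L{\left(n \right)} = 128$
$\frac{A{\left(\left(9 + \left(6 - 4\right)\right)^{2} \right)}}{L{\left(q \right)}} = - \frac{189}{128}$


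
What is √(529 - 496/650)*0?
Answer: 0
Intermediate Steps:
√(529 - 496/650)*0 = √(529 - 496*1/650)*0 = √(529 - 248/325)*0 = √(171677/325)*0 = (√2231801/65)*0 = 0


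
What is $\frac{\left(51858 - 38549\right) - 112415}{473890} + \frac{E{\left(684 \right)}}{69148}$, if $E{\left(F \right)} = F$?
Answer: $- \frac{816105116}{4096068215} \approx -0.19924$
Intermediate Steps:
$\frac{\left(51858 - 38549\right) - 112415}{473890} + \frac{E{\left(684 \right)}}{69148} = \frac{\left(51858 - 38549\right) - 112415}{473890} + \frac{684}{69148} = \left(13309 - 112415\right) \frac{1}{473890} + 684 \cdot \frac{1}{69148} = \left(-99106\right) \frac{1}{473890} + \frac{171}{17287} = - \frac{49553}{236945} + \frac{171}{17287} = - \frac{816105116}{4096068215}$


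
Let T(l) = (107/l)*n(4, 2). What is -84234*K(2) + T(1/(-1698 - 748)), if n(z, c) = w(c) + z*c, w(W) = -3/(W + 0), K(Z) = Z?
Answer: -1869661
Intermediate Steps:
w(W) = -3/W
n(z, c) = -3/c + c*z (n(z, c) = -3/c + z*c = -3/c + c*z)
T(l) = 1391/(2*l) (T(l) = (107/l)*(-3/2 + 2*4) = (107/l)*(-3*½ + 8) = (107/l)*(-3/2 + 8) = (107/l)*(13/2) = 1391/(2*l))
-84234*K(2) + T(1/(-1698 - 748)) = -84234*2 + 1391/(2*(1/(-1698 - 748))) = -168468 + 1391/(2*(1/(-2446))) = -168468 + 1391/(2*(-1/2446)) = -168468 + (1391/2)*(-2446) = -168468 - 1701193 = -1869661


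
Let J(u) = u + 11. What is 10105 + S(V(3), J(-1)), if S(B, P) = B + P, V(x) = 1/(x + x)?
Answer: 60691/6 ≈ 10115.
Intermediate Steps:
J(u) = 11 + u
V(x) = 1/(2*x)
10105 + S(V(3), J(-1)) = 10105 + ((1/2)/3 + (11 - 1)) = 10105 + ((1/2)*(1/3) + 10) = 10105 + (1/6 + 10) = 10105 + 61/6 = 60691/6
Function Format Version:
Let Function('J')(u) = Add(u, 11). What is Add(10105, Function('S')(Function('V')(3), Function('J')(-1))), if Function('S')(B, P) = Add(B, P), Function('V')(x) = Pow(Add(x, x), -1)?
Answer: Rational(60691, 6) ≈ 10115.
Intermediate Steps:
Function('J')(u) = Add(11, u)
Function('V')(x) = Mul(Rational(1, 2), Pow(x, -1)) (Function('V')(x) = Pow(Mul(2, x), -1) = Mul(Rational(1, 2), Pow(x, -1)))
Add(10105, Function('S')(Function('V')(3), Function('J')(-1))) = Add(10105, Add(Mul(Rational(1, 2), Pow(3, -1)), Add(11, -1))) = Add(10105, Add(Mul(Rational(1, 2), Rational(1, 3)), 10)) = Add(10105, Add(Rational(1, 6), 10)) = Add(10105, Rational(61, 6)) = Rational(60691, 6)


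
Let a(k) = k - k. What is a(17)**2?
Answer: 0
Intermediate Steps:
a(k) = 0
a(17)**2 = 0**2 = 0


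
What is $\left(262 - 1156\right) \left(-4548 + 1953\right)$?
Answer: $2319930$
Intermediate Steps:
$\left(262 - 1156\right) \left(-4548 + 1953\right) = \left(-894\right) \left(-2595\right) = 2319930$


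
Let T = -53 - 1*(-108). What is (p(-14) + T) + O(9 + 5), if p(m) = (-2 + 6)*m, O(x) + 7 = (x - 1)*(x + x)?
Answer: 356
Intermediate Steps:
T = 55 (T = -53 + 108 = 55)
O(x) = -7 + 2*x*(-1 + x) (O(x) = -7 + (x - 1)*(x + x) = -7 + (-1 + x)*(2*x) = -7 + 2*x*(-1 + x))
p(m) = 4*m
(p(-14) + T) + O(9 + 5) = (4*(-14) + 55) + (-7 - 2*(9 + 5) + 2*(9 + 5)²) = (-56 + 55) + (-7 - 2*14 + 2*14²) = -1 + (-7 - 28 + 2*196) = -1 + (-7 - 28 + 392) = -1 + 357 = 356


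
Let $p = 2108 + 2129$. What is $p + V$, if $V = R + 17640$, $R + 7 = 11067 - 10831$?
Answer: $22106$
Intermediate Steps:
$R = 229$ ($R = -7 + \left(11067 - 10831\right) = -7 + 236 = 229$)
$p = 4237$
$V = 17869$ ($V = 229 + 17640 = 17869$)
$p + V = 4237 + 17869 = 22106$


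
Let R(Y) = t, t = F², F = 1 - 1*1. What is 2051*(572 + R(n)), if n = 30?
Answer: 1173172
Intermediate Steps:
F = 0 (F = 1 - 1 = 0)
t = 0 (t = 0² = 0)
R(Y) = 0
2051*(572 + R(n)) = 2051*(572 + 0) = 2051*572 = 1173172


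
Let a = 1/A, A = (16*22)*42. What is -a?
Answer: -1/14784 ≈ -6.7641e-5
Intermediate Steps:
A = 14784 (A = 352*42 = 14784)
a = 1/14784 ≈ 6.7641e-5
-a = -1*1/14784 = -1/14784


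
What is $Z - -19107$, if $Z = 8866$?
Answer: $27973$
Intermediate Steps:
$Z - -19107 = 8866 - -19107 = 8866 + 19107 = 27973$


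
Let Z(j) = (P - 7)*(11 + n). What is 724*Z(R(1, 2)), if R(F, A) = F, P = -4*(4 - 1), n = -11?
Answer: 0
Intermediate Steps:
P = -12 (P = -4*3 = -12)
Z(j) = 0 (Z(j) = (-12 - 7)*(11 - 11) = -19*0 = 0)
724*Z(R(1, 2)) = 724*0 = 0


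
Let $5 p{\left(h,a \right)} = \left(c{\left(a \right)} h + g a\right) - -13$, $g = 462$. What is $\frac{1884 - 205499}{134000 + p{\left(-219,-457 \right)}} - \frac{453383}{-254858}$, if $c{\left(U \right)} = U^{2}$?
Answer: $\frac{10394108495633}{5769864317308} \approx 1.8014$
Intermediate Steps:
$p{\left(h,a \right)} = \frac{13}{5} + \frac{462 a}{5} + \frac{h a^{2}}{5}$ ($p{\left(h,a \right)} = \frac{\left(a^{2} h + 462 a\right) - -13}{5} = \frac{\left(h a^{2} + 462 a\right) + \left(-103 + 116\right)}{5} = \frac{\left(462 a + h a^{2}\right) + 13}{5} = \frac{13 + 462 a + h a^{2}}{5} = \frac{13}{5} + \frac{462 a}{5} + \frac{h a^{2}}{5}$)
$\frac{1884 - 205499}{134000 + p{\left(-219,-457 \right)}} - \frac{453383}{-254858} = \frac{1884 - 205499}{134000 + \left(\frac{13}{5} + \frac{462}{5} \left(-457\right) + \frac{1}{5} \left(-219\right) \left(-457\right)^{2}\right)} - \frac{453383}{-254858} = - \frac{203615}{134000 + \left(\frac{13}{5} - \frac{211134}{5} + \frac{1}{5} \left(-219\right) 208849\right)} - - \frac{453383}{254858} = - \frac{203615}{134000 - \frac{45949052}{5}} + \frac{453383}{254858} = - \frac{203615}{- \frac{45279052}{5}} + \frac{453383}{254858} = \left(-203615\right) \left(- \frac{5}{45279052}\right) + \frac{453383}{254858} = \frac{1018075}{45279052} + \frac{453383}{254858} = \frac{10394108495633}{5769864317308}$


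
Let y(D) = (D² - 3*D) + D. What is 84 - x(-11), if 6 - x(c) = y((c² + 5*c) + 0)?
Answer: 4302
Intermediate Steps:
y(D) = D² - 2*D
x(c) = 6 - (c² + 5*c)*(-2 + c² + 5*c) (x(c) = 6 - ((c² + 5*c) + 0)*(-2 + ((c² + 5*c) + 0)) = 6 - (c² + 5*c)*(-2 + (c² + 5*c)) = 6 - (c² + 5*c)*(-2 + c² + 5*c))
84 - x(-11) = 84 - (6 - 1*(-11)*(-2 - 11*(5 - 11))*(5 - 11)) = 84 - (6 - 1*(-11)*(-2 - 11*(-6))*(-6)) = 84 - (6 - 1*(-11)*(-2 + 66)*(-6)) = 84 - (6 - 1*(-11)*64*(-6)) = 84 - (6 - 4224) = 84 - 1*(-4218) = 84 + 4218 = 4302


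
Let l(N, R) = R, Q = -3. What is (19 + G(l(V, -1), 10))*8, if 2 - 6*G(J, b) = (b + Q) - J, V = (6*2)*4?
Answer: 144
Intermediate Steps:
V = 48 (V = 12*4 = 48)
G(J, b) = 5/6 - b/6 + J/6 (G(J, b) = 1/3 - ((b - 3) - J)/6 = 1/3 - ((-3 + b) - J)/6 = 1/3 - (-3 + b - J)/6 = 1/3 + (1/2 - b/6 + J/6) = 5/6 - b/6 + J/6)
(19 + G(l(V, -1), 10))*8 = (19 + (5/6 - 1/6*10 + (1/6)*(-1)))*8 = (19 + (5/6 - 5/3 - 1/6))*8 = (19 - 1)*8 = 18*8 = 144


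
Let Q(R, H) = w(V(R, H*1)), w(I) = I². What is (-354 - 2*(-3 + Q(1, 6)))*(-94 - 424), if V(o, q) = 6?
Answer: 217560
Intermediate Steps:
Q(R, H) = 36 (Q(R, H) = 6² = 36)
(-354 - 2*(-3 + Q(1, 6)))*(-94 - 424) = (-354 - 2*(-3 + 36))*(-94 - 424) = (-354 - 2*33)*(-518) = (-354 - 66)*(-518) = -420*(-518) = 217560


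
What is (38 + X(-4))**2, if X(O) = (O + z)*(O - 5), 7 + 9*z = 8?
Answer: 5329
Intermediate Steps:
z = 1/9 (z = -7/9 + (1/9)*8 = -7/9 + 8/9 = 1/9 ≈ 0.11111)
X(O) = (-5 + O)*(1/9 + O) (X(O) = (O + 1/9)*(O - 5) = (1/9 + O)*(-5 + O) = (-5 + O)*(1/9 + O))
(38 + X(-4))**2 = (38 + (-5/9 + (-4)**2 - 44/9*(-4)))**2 = (38 + (-5/9 + 16 + 176/9))**2 = (38 + 35)**2 = 73**2 = 5329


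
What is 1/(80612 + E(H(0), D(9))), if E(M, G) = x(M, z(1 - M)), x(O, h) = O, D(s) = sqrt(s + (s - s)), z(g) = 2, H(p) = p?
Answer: 1/80612 ≈ 1.2405e-5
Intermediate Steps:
D(s) = sqrt(s) (D(s) = sqrt(s + 0) = sqrt(s))
E(M, G) = M
1/(80612 + E(H(0), D(9))) = 1/(80612 + 0) = 1/80612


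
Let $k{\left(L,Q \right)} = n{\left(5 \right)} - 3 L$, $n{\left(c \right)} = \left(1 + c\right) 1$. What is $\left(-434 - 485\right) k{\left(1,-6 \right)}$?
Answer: $-2757$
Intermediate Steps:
$n{\left(c \right)} = 1 + c$
$k{\left(L,Q \right)} = 6 - 3 L$ ($k{\left(L,Q \right)} = \left(1 + 5\right) - 3 L = 6 - 3 L$)
$\left(-434 - 485\right) k{\left(1,-6 \right)} = \left(-434 - 485\right) \left(6 - 3\right) = - 919 \left(6 - 3\right) = \left(-919\right) 3 = -2757$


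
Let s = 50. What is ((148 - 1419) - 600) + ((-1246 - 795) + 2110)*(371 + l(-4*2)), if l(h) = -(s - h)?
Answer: 19726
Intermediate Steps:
l(h) = -50 + h (l(h) = -(50 - h) = -50 + h)
((148 - 1419) - 600) + ((-1246 - 795) + 2110)*(371 + l(-4*2)) = ((148 - 1419) - 600) + ((-1246 - 795) + 2110)*(371 + (-50 - 4*2)) = (-1271 - 600) + (-2041 + 2110)*(371 + (-50 - 8)) = -1871 + 69*(371 - 58) = -1871 + 69*313 = -1871 + 21597 = 19726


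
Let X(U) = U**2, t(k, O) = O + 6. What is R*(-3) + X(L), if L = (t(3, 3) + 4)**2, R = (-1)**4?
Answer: 28558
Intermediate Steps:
R = 1
t(k, O) = 6 + O
L = 169 (L = ((6 + 3) + 4)**2 = (9 + 4)**2 = 13**2 = 169)
R*(-3) + X(L) = 1*(-3) + 169**2 = -3 + 28561 = 28558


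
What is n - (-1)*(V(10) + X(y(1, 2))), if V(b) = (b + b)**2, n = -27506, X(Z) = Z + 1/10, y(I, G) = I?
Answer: -271049/10 ≈ -27105.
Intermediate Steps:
X(Z) = 1/10 + Z (X(Z) = Z + 1/10 = 1/10 + Z)
V(b) = 4*b**2 (V(b) = (2*b)**2 = 4*b**2)
n - (-1)*(V(10) + X(y(1, 2))) = -27506 - (-1)*(4*10**2 + (1/10 + 1)) = -27506 - (-1)*(4*100 + 11/10) = -27506 - (-1)*(400 + 11/10) = -27506 - (-1)*4011/10 = -27506 - 1*(-4011/10) = -27506 + 4011/10 = -271049/10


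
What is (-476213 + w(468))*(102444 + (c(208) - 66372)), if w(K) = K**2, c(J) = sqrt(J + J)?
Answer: -9277321608 - 1028756*sqrt(26) ≈ -9.2826e+9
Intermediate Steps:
c(J) = sqrt(2)*sqrt(J) (c(J) = sqrt(2*J) = sqrt(2)*sqrt(J))
(-476213 + w(468))*(102444 + (c(208) - 66372)) = (-476213 + 468**2)*(102444 + (sqrt(2)*sqrt(208) - 66372)) = (-476213 + 219024)*(102444 + (sqrt(2)*(4*sqrt(13)) - 66372)) = -257189*(102444 + (4*sqrt(26) - 66372)) = -257189*(102444 + (-66372 + 4*sqrt(26))) = -257189*(36072 + 4*sqrt(26)) = -9277321608 - 1028756*sqrt(26)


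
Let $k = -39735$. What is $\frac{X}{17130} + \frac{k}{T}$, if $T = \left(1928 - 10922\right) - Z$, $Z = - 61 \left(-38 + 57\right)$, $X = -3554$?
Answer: $\frac{65281496}{13421355} \approx 4.864$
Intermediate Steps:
$Z = -1159$ ($Z = \left(-61\right) 19 = -1159$)
$T = -7835$ ($T = \left(1928 - 10922\right) - -1159 = -8994 + 1159 = -7835$)
$\frac{X}{17130} + \frac{k}{T} = - \frac{3554}{17130} - \frac{39735}{-7835} = \left(-3554\right) \frac{1}{17130} - - \frac{7947}{1567} = - \frac{1777}{8565} + \frac{7947}{1567} = \frac{65281496}{13421355}$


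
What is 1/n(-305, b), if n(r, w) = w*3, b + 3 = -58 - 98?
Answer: -1/477 ≈ -0.0020964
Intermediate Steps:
b = -159 (b = -3 + (-58 - 98) = -3 - 156 = -159)
n(r, w) = 3*w
1/n(-305, b) = 1/(3*(-159)) = 1/(-477) = -1/477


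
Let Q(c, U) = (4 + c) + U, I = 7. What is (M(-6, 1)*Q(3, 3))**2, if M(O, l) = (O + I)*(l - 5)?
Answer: 1600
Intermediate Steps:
Q(c, U) = 4 + U + c
M(O, l) = (-5 + l)*(7 + O) (M(O, l) = (O + 7)*(l - 5) = (7 + O)*(-5 + l) = (-5 + l)*(7 + O))
(M(-6, 1)*Q(3, 3))**2 = ((-35 - 5*(-6) + 7*1 - 6*1)*(4 + 3 + 3))**2 = ((-35 + 30 + 7 - 6)*10)**2 = (-4*10)**2 = (-40)**2 = 1600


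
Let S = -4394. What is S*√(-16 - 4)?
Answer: -8788*I*√5 ≈ -19651.0*I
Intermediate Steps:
S*√(-16 - 4) = -4394*√(-16 - 4) = -8788*I*√5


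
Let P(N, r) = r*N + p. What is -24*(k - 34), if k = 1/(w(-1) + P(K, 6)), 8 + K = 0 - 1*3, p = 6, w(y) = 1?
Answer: 48168/59 ≈ 816.41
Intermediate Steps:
K = -11 (K = -8 + (0 - 1*3) = -8 + (0 - 3) = -8 - 3 = -11)
P(N, r) = 6 + N*r (P(N, r) = r*N + 6 = N*r + 6 = 6 + N*r)
k = -1/59 (k = 1/(1 + (6 - 11*6)) = 1/(1 + (6 - 66)) = 1/(1 - 60) = 1/(-59) = -1/59 ≈ -0.016949)
-24*(k - 34) = -24*(-1/59 - 34) = -24*(-2007/59) = 48168/59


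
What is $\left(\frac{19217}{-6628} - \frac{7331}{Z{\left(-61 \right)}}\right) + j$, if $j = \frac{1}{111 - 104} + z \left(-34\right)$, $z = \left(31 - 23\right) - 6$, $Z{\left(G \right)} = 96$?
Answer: $- \frac{163819925}{1113504} \approx -147.12$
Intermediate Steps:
$z = 2$ ($z = 8 - 6 = 2$)
$j = - \frac{475}{7}$ ($j = \frac{1}{111 - 104} + 2 \left(-34\right) = \frac{1}{7} - 68 = - \frac{475}{7} \approx -67.857$)
$\left(\frac{19217}{-6628} - \frac{7331}{Z{\left(-61 \right)}}\right) + j = \left(\frac{19217}{-6628} - \frac{7331}{96}\right) - \frac{475}{7} = \left(19217 \left(- \frac{1}{6628}\right) - \frac{7331}{96}\right) - \frac{475}{7} = \left(- \frac{19217}{6628} - \frac{7331}{96}\right) - \frac{475}{7} = - \frac{12608675}{159072} - \frac{475}{7} = - \frac{163819925}{1113504}$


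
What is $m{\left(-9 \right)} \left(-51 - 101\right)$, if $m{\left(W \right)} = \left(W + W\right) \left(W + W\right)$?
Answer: $-49248$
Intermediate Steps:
$m{\left(W \right)} = 4 W^{2}$ ($m{\left(W \right)} = 2 W 2 W = 4 W^{2}$)
$m{\left(-9 \right)} \left(-51 - 101\right) = 4 \left(-9\right)^{2} \left(-51 - 101\right) = 4 \cdot 81 \left(-152\right) = 324 \left(-152\right) = -49248$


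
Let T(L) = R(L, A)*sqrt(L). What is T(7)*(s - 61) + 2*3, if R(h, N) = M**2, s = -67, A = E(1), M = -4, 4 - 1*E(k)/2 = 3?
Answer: 6 - 2048*sqrt(7) ≈ -5412.5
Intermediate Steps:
E(k) = 2 (E(k) = 8 - 2*3 = 8 - 6 = 2)
A = 2
R(h, N) = 16 (R(h, N) = (-4)**2 = 16)
T(L) = 16*sqrt(L)
T(7)*(s - 61) + 2*3 = (16*sqrt(7))*(-67 - 61) + 2*3 = (16*sqrt(7))*(-128) + 6 = -2048*sqrt(7) + 6 = 6 - 2048*sqrt(7)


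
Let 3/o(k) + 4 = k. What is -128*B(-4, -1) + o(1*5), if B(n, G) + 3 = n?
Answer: 899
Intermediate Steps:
o(k) = 3/(-4 + k)
B(n, G) = -3 + n
-128*B(-4, -1) + o(1*5) = -128*(-3 - 4) + 3/(-4 + 1*5) = -128*(-7) + 3/(-4 + 5) = 896 + 3/1 = 896 + 3*1 = 896 + 3 = 899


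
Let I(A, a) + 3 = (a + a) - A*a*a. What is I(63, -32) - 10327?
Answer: -74906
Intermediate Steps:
I(A, a) = -3 + 2*a - A*a² (I(A, a) = -3 + ((a + a) - A*a*a) = -3 + (2*a - A*a²) = -3 + 2*a - A*a²)
I(63, -32) - 10327 = (-3 + 2*(-32) - 1*63*(-32)²) - 10327 = (-3 - 64 - 1*63*1024) - 10327 = (-3 - 64 - 64512) - 10327 = -64579 - 10327 = -74906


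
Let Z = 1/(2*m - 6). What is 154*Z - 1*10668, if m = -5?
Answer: -85421/8 ≈ -10678.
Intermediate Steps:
Z = -1/16 (Z = 1/(2*(-5) - 6) = 1/(-10 - 6) = 1/(-16) = -1/16 ≈ -0.062500)
154*Z - 1*10668 = 154*(-1/16) - 1*10668 = -77/8 - 10668 = -85421/8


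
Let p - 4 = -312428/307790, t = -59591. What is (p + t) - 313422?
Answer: -57404376269/153895 ≈ -3.7301e+5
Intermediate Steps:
p = 459366/153895 (p = 4 - 312428/307790 = 4 - 312428*1/307790 = 4 - 156214/153895 = 459366/153895 ≈ 2.9849)
(p + t) - 313422 = (459366/153895 - 59591) - 313422 = -9170297579/153895 - 313422 = -57404376269/153895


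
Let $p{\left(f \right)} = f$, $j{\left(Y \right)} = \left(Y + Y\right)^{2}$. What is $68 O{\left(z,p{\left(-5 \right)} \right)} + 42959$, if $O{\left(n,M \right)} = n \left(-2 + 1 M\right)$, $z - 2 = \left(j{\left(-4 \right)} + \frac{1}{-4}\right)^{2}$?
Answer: $- \frac{7569947}{4} \approx -1.8925 \cdot 10^{6}$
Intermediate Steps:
$j{\left(Y \right)} = 4 Y^{2}$ ($j{\left(Y \right)} = \left(2 Y\right)^{2} = 4 Y^{2}$)
$z = \frac{65057}{16}$ ($z = 2 + \left(4 \left(-4\right)^{2} + \frac{1}{-4}\right)^{2} = 2 + \left(4 \cdot 16 - \frac{1}{4}\right)^{2} = 2 + \left(64 - \frac{1}{4}\right)^{2} = 2 + \left(\frac{255}{4}\right)^{2} = 2 + \frac{65025}{16} = \frac{65057}{16} \approx 4066.1$)
$O{\left(n,M \right)} = n \left(-2 + M\right)$
$68 O{\left(z,p{\left(-5 \right)} \right)} + 42959 = 68 \frac{65057 \left(-2 - 5\right)}{16} + 42959 = 68 \cdot \frac{65057}{16} \left(-7\right) + 42959 = 68 \left(- \frac{455399}{16}\right) + 42959 = - \frac{7741783}{4} + 42959 = - \frac{7569947}{4}$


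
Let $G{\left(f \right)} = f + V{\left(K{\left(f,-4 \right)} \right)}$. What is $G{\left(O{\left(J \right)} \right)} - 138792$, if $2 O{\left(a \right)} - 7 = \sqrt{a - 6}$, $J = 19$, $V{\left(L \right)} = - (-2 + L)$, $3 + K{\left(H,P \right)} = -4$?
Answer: $- \frac{277559}{2} + \frac{\sqrt{13}}{2} \approx -1.3878 \cdot 10^{5}$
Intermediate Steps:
$K{\left(H,P \right)} = -7$ ($K{\left(H,P \right)} = -3 - 4 = -7$)
$V{\left(L \right)} = 2 - L$
$O{\left(a \right)} = \frac{7}{2} + \frac{\sqrt{-6 + a}}{2}$ ($O{\left(a \right)} = \frac{7}{2} + \frac{\sqrt{a - 6}}{2} = \frac{7}{2} + \frac{\sqrt{-6 + a}}{2}$)
$G{\left(f \right)} = 9 + f$ ($G{\left(f \right)} = f + \left(2 - -7\right) = f + \left(2 + 7\right) = f + 9 = 9 + f$)
$G{\left(O{\left(J \right)} \right)} - 138792 = \left(9 + \left(\frac{7}{2} + \frac{\sqrt{-6 + 19}}{2}\right)\right) - 138792 = \left(9 + \left(\frac{7}{2} + \frac{\sqrt{13}}{2}\right)\right) - 138792 = \left(\frac{25}{2} + \frac{\sqrt{13}}{2}\right) - 138792 = - \frac{277559}{2} + \frac{\sqrt{13}}{2}$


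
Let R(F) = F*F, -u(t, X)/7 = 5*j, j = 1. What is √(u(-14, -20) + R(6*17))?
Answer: √10369 ≈ 101.83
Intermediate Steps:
u(t, X) = -35
R(F) = F²
√(u(-14, -20) + R(6*17)) = √(-35 + (6*17)²) = √(-35 + 102²) = √(-35 + 10404) = √10369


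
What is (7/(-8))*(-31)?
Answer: 217/8 ≈ 27.125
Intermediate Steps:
(7/(-8))*(-31) = (7*(-⅛))*(-31) = -7/8*(-31) = 217/8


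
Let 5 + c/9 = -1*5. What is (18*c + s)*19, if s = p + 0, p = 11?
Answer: -30571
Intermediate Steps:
c = -90 (c = -45 + 9*(-1*5) = -45 + 9*(-5) = -45 - 45 = -90)
s = 11 (s = 11 + 0 = 11)
(18*c + s)*19 = (18*(-90) + 11)*19 = (-1620 + 11)*19 = -1609*19 = -30571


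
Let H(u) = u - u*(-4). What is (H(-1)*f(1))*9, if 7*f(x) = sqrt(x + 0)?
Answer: -45/7 ≈ -6.4286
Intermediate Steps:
H(u) = 5*u (H(u) = u - (-4)*u = u + 4*u = 5*u)
f(x) = sqrt(x)/7 (f(x) = sqrt(x + 0)/7 = sqrt(x)/7)
(H(-1)*f(1))*9 = ((5*(-1))*(sqrt(1)/7))*9 = -5/7*9 = -45/7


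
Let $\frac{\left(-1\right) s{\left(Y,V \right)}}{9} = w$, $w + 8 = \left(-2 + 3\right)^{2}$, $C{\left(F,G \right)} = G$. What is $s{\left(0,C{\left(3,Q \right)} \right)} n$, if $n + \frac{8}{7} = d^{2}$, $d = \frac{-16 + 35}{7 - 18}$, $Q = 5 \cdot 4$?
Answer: $\frac{14031}{121} \approx 115.96$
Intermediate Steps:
$Q = 20$
$w = -7$ ($w = -8 + \left(-2 + 3\right)^{2} = -8 + 1^{2} = -8 + 1 = -7$)
$d = - \frac{19}{11}$ ($d = \frac{19}{-11} = 19 \left(- \frac{1}{11}\right) = - \frac{19}{11} \approx -1.7273$)
$s{\left(Y,V \right)} = 63$ ($s{\left(Y,V \right)} = \left(-9\right) \left(-7\right) = 63$)
$n = \frac{1559}{847}$ ($n = - \frac{8}{7} + \left(- \frac{19}{11}\right)^{2} = - \frac{8}{7} + \frac{361}{121} = \frac{1559}{847} \approx 1.8406$)
$s{\left(0,C{\left(3,Q \right)} \right)} n = 63 \cdot \frac{1559}{847} = \frac{14031}{121}$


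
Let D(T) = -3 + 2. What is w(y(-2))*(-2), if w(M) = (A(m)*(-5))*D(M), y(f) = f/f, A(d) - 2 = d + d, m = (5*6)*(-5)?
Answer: 2980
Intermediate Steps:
m = -150 (m = 30*(-5) = -150)
A(d) = 2 + 2*d (A(d) = 2 + (d + d) = 2 + 2*d)
y(f) = 1
D(T) = -1
w(M) = -1490 (w(M) = ((2 + 2*(-150))*(-5))*(-1) = ((2 - 300)*(-5))*(-1) = -298*(-5)*(-1) = 1490*(-1) = -1490)
w(y(-2))*(-2) = -1490*(-2) = 2980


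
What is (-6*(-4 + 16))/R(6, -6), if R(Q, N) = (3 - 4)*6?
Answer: 12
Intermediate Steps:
R(Q, N) = -6 (R(Q, N) = -1*6 = -6)
(-6*(-4 + 16))/R(6, -6) = -6*(-4 + 16)/(-6) = -6*12*(-⅙) = -72*(-⅙) = 12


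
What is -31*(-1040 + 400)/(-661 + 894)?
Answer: 19840/233 ≈ 85.150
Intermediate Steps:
-31*(-1040 + 400)/(-661 + 894) = -(-19840)/233 = -31*(-640/233) = 19840/233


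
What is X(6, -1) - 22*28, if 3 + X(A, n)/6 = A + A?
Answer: -562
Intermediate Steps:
X(A, n) = -18 + 12*A (X(A, n) = -18 + 6*(A + A) = -18 + 6*(2*A) = -18 + 12*A)
X(6, -1) - 22*28 = (-18 + 12*6) - 22*28 = (-18 + 72) - 616 = 54 - 616 = -562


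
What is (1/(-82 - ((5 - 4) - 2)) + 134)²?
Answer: 117787609/6561 ≈ 17953.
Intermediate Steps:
(1/(-82 - ((5 - 4) - 2)) + 134)² = (1/(-82 - (1 - 2)) + 134)² = (1/(-82 - 1*(-1)) + 134)² = (1/(-82 + 1) + 134)² = (1/(-81) + 134)² = (-1/81 + 134)² = (10853/81)² = 117787609/6561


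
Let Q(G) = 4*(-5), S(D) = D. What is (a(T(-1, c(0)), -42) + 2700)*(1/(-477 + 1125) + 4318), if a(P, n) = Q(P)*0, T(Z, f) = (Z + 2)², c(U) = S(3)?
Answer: 69951625/6 ≈ 1.1659e+7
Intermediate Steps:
c(U) = 3
T(Z, f) = (2 + Z)²
Q(G) = -20
a(P, n) = 0 (a(P, n) = -20*0 = 0)
(a(T(-1, c(0)), -42) + 2700)*(1/(-477 + 1125) + 4318) = (0 + 2700)*(1/(-477 + 1125) + 4318) = 2700*(1/648 + 4318) = 2700*(2798065/648) = 69951625/6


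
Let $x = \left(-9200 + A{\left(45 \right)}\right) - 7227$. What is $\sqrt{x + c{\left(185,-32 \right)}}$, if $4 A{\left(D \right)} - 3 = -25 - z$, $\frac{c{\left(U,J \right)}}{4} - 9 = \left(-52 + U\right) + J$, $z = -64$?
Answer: $\frac{i \sqrt{63906}}{2} \approx 126.4 i$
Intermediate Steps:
$c{\left(U,J \right)} = -172 + 4 J + 4 U$ ($c{\left(U,J \right)} = 36 + 4 \left(\left(-52 + U\right) + J\right) = 36 + 4 \left(-52 + J + U\right) = 36 + \left(-208 + 4 J + 4 U\right) = -172 + 4 J + 4 U$)
$A{\left(D \right)} = \frac{21}{2}$ ($A{\left(D \right)} = \frac{3}{4} + \frac{-25 - -64}{4} = \frac{3}{4} + \frac{-25 + 64}{4} = \frac{3}{4} + \frac{1}{4} \cdot 39 = \frac{3}{4} + \frac{39}{4} = \frac{21}{2}$)
$x = - \frac{32833}{2}$ ($x = \left(-9200 + \frac{21}{2}\right) - 7227 = - \frac{18379}{2} - 7227 = - \frac{32833}{2} \approx -16417.0$)
$\sqrt{x + c{\left(185,-32 \right)}} = \sqrt{- \frac{32833}{2} + \left(-172 + 4 \left(-32\right) + 4 \cdot 185\right)} = \sqrt{- \frac{32833}{2} - -440} = \sqrt{- \frac{32833}{2} + 440} = \sqrt{- \frac{31953}{2}} = \frac{i \sqrt{63906}}{2}$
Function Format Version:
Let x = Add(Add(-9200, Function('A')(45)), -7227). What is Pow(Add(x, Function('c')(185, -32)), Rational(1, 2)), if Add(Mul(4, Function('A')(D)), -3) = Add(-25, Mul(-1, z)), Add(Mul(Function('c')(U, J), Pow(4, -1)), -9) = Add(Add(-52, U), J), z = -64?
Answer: Mul(Rational(1, 2), I, Pow(63906, Rational(1, 2))) ≈ Mul(126.40, I)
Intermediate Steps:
Function('c')(U, J) = Add(-172, Mul(4, J), Mul(4, U)) (Function('c')(U, J) = Add(36, Mul(4, Add(Add(-52, U), J))) = Add(36, Mul(4, Add(-52, J, U))) = Add(36, Add(-208, Mul(4, J), Mul(4, U))) = Add(-172, Mul(4, J), Mul(4, U)))
Function('A')(D) = Rational(21, 2) (Function('A')(D) = Add(Rational(3, 4), Mul(Rational(1, 4), Add(-25, Mul(-1, -64)))) = Add(Rational(3, 4), Mul(Rational(1, 4), Add(-25, 64))) = Add(Rational(3, 4), Mul(Rational(1, 4), 39)) = Add(Rational(3, 4), Rational(39, 4)) = Rational(21, 2))
x = Rational(-32833, 2) (x = Add(Add(-9200, Rational(21, 2)), -7227) = Add(Rational(-18379, 2), -7227) = Rational(-32833, 2) ≈ -16417.)
Pow(Add(x, Function('c')(185, -32)), Rational(1, 2)) = Pow(Add(Rational(-32833, 2), Add(-172, Mul(4, -32), Mul(4, 185))), Rational(1, 2)) = Pow(Add(Rational(-32833, 2), Add(-172, -128, 740)), Rational(1, 2)) = Pow(Add(Rational(-32833, 2), 440), Rational(1, 2)) = Pow(Rational(-31953, 2), Rational(1, 2)) = Mul(Rational(1, 2), I, Pow(63906, Rational(1, 2)))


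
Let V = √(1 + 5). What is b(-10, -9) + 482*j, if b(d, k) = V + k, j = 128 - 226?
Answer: -47245 + √6 ≈ -47243.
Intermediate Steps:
V = √6 ≈ 2.4495
j = -98
b(d, k) = k + √6 (b(d, k) = √6 + k = k + √6)
b(-10, -9) + 482*j = (-9 + √6) + 482*(-98) = (-9 + √6) - 47236 = -47245 + √6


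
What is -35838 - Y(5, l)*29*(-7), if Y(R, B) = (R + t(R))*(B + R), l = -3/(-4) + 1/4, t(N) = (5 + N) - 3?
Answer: -21222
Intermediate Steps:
t(N) = 2 + N
l = 1 (l = -3*(-1/4) + 1*(1/4) = 3/4 + 1/4 = 1)
Y(R, B) = (2 + 2*R)*(B + R) (Y(R, B) = (R + (2 + R))*(B + R) = (2 + 2*R)*(B + R))
-35838 - Y(5, l)*29*(-7) = -35838 - (2*1 + 2*5 + 2*5**2 + 2*1*5)*29*(-7) = -35838 - (2 + 10 + 2*25 + 10)*29*(-7) = -35838 - (2 + 10 + 50 + 10)*29*(-7) = -35838 - 72*29*(-7) = -35838 - 2088*(-7) = -35838 - 1*(-14616) = -35838 + 14616 = -21222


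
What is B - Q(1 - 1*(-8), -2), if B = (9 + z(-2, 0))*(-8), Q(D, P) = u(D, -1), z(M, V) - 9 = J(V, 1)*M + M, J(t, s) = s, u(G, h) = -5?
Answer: -107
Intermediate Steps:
z(M, V) = 9 + 2*M (z(M, V) = 9 + (1*M + M) = 9 + (M + M) = 9 + 2*M)
Q(D, P) = -5
B = -112 (B = (9 + (9 + 2*(-2)))*(-8) = (9 + (9 - 4))*(-8) = (9 + 5)*(-8) = 14*(-8) = -112)
B - Q(1 - 1*(-8), -2) = -112 - 1*(-5) = -112 + 5 = -107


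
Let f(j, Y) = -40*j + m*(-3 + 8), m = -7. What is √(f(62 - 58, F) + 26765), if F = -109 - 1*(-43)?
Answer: √26570 ≈ 163.00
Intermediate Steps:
F = -66 (F = -109 + 43 = -66)
f(j, Y) = -35 - 40*j (f(j, Y) = -40*j - 7*(-3 + 8) = -40*j - 7*5 = -40*j - 35 = -35 - 40*j)
√(f(62 - 58, F) + 26765) = √((-35 - 40*(62 - 58)) + 26765) = √((-35 - 40*4) + 26765) = √((-35 - 160) + 26765) = √(-195 + 26765) = √26570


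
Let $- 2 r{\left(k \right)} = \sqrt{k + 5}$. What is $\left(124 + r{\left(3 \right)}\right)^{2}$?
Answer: $\left(124 - \sqrt{2}\right)^{2} \approx 15027.0$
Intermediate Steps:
$r{\left(k \right)} = - \frac{\sqrt{5 + k}}{2}$ ($r{\left(k \right)} = - \frac{\sqrt{k + 5}}{2} = - \frac{\sqrt{5 + k}}{2}$)
$\left(124 + r{\left(3 \right)}\right)^{2} = \left(124 - \frac{\sqrt{5 + 3}}{2}\right)^{2} = \left(124 - \frac{\sqrt{8}}{2}\right)^{2} = \left(124 - \frac{2 \sqrt{2}}{2}\right)^{2} = \left(124 - \sqrt{2}\right)^{2}$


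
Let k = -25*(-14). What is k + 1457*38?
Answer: 55716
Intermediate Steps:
k = 350
k + 1457*38 = 350 + 1457*38 = 350 + 55366 = 55716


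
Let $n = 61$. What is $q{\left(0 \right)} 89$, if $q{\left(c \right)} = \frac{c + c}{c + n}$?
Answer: $0$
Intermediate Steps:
$q{\left(c \right)} = \frac{2 c}{61 + c}$ ($q{\left(c \right)} = \frac{c + c}{c + 61} = \frac{2 c}{61 + c}$)
$q{\left(0 \right)} 89 = 2 \cdot 0 \frac{1}{61 + 0} \cdot 89 = 2 \cdot 0 \cdot \frac{1}{61} \cdot 89 = 0 \cdot 89 = 0$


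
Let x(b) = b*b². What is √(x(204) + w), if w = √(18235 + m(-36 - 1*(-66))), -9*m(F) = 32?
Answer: √(76406976 + 3*√164083)/3 ≈ 2913.7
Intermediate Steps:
m(F) = -32/9 (m(F) = -⅑*32 = -32/9)
x(b) = b³
w = √164083/3 (w = √(18235 - 32/9) = √(164083/9) = √164083/3 ≈ 135.02)
√(x(204) + w) = √(204³ + √164083/3) = √(8489664 + √164083/3)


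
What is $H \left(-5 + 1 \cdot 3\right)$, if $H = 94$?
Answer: $-188$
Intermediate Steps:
$H \left(-5 + 1 \cdot 3\right) = 94 \left(-5 + 1 \cdot 3\right) = 94 \left(-5 + 3\right) = 94 \left(-2\right) = -188$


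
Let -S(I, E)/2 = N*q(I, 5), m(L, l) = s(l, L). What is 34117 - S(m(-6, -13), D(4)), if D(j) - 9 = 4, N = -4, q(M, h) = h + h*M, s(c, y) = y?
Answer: 34317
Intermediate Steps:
m(L, l) = L
q(M, h) = h + M*h
D(j) = 13 (D(j) = 9 + 4 = 13)
S(I, E) = 40 + 40*I (S(I, E) = -(-8)*5*(1 + I) = -(-8)*(5 + 5*I) = -2*(-20 - 20*I) = 40 + 40*I)
34117 - S(m(-6, -13), D(4)) = 34117 - (40 + 40*(-6)) = 34117 - (40 - 240) = 34117 - 1*(-200) = 34117 + 200 = 34317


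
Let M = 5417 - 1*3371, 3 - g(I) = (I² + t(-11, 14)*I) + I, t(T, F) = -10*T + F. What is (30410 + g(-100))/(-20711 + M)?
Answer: -32913/18665 ≈ -1.7634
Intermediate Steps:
t(T, F) = F - 10*T
g(I) = 3 - I² - 125*I (g(I) = 3 - ((I² + (14 - 10*(-11))*I) + I) = 3 - ((I² + (14 + 110)*I) + I) = 3 - ((I² + 124*I) + I) = 3 - (I² + 125*I) = 3 + (-I² - 125*I) = 3 - I² - 125*I)
M = 2046 (M = 5417 - 3371 = 2046)
(30410 + g(-100))/(-20711 + M) = (30410 + (3 - 1*(-100)² - 125*(-100)))/(-20711 + 2046) = (30410 + (3 - 1*10000 + 12500))/(-18665) = (30410 + (3 - 10000 + 12500))*(-1/18665) = (30410 + 2503)*(-1/18665) = 32913*(-1/18665) = -32913/18665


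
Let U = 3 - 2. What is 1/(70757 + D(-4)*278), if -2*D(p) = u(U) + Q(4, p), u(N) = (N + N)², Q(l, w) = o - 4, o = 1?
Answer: 1/70618 ≈ 1.4161e-5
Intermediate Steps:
U = 1
Q(l, w) = -3 (Q(l, w) = 1 - 4 = -3)
u(N) = 4*N² (u(N) = (2*N)² = 4*N²)
D(p) = -½ (D(p) = -(4*1² - 3)/2 = -(4*1 - 3)/2 = -(4 - 3)/2 = -½*1 = -½)
1/(70757 + D(-4)*278) = 1/(70757 - ½*278) = 1/(70757 - 139) = 1/70618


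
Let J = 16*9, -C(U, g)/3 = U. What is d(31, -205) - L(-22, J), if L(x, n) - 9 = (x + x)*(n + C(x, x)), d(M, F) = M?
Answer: 9262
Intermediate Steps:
C(U, g) = -3*U
J = 144
L(x, n) = 9 + 2*x*(n - 3*x) (L(x, n) = 9 + (x + x)*(n - 3*x) = 9 + (2*x)*(n - 3*x) = 9 + 2*x*(n - 3*x))
d(31, -205) - L(-22, J) = 31 - (9 - 6*(-22)² + 2*144*(-22)) = 31 - (9 - 6*484 - 6336) = 31 - (9 - 2904 - 6336) = 31 - 1*(-9231) = 31 + 9231 = 9262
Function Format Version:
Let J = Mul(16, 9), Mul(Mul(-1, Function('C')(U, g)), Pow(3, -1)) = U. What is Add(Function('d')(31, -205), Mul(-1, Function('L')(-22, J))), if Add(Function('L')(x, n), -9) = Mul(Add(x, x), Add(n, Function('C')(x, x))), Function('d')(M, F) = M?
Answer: 9262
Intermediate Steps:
Function('C')(U, g) = Mul(-3, U)
J = 144
Function('L')(x, n) = Add(9, Mul(2, x, Add(n, Mul(-3, x)))) (Function('L')(x, n) = Add(9, Mul(Add(x, x), Add(n, Mul(-3, x)))) = Add(9, Mul(Mul(2, x), Add(n, Mul(-3, x)))) = Add(9, Mul(2, x, Add(n, Mul(-3, x)))))
Add(Function('d')(31, -205), Mul(-1, Function('L')(-22, J))) = Add(31, Mul(-1, Add(9, Mul(-6, Pow(-22, 2)), Mul(2, 144, -22)))) = Add(31, Mul(-1, Add(9, Mul(-6, 484), -6336))) = Add(31, Mul(-1, Add(9, -2904, -6336))) = Add(31, Mul(-1, -9231)) = Add(31, 9231) = 9262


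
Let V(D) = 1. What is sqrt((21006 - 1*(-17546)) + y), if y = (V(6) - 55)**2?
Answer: 2*sqrt(10367) ≈ 203.64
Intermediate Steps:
y = 2916 (y = (1 - 55)**2 = (-54)**2 = 2916)
sqrt((21006 - 1*(-17546)) + y) = sqrt((21006 - 1*(-17546)) + 2916) = sqrt((21006 + 17546) + 2916) = sqrt(38552 + 2916) = sqrt(41468) = 2*sqrt(10367)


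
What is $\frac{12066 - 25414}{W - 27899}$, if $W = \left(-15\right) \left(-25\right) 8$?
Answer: $\frac{13348}{24899} \approx 0.53609$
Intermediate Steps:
$W = 3000$ ($W = 375 \cdot 8 = 3000$)
$\frac{12066 - 25414}{W - 27899} = \frac{12066 - 25414}{3000 - 27899} = - \frac{13348}{-24899} = \left(-13348\right) \left(- \frac{1}{24899}\right) = \frac{13348}{24899}$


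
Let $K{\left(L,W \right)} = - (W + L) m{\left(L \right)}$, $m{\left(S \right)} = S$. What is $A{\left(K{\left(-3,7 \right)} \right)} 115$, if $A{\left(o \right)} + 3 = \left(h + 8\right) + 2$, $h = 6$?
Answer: $1495$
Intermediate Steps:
$K{\left(L,W \right)} = L \left(- L - W\right)$ ($K{\left(L,W \right)} = - (W + L) L = - (L + W) L = \left(- L - W\right) L = L \left(- L - W\right)$)
$A{\left(o \right)} = 13$ ($A{\left(o \right)} = -3 + \left(\left(6 + 8\right) + 2\right) = -3 + \left(14 + 2\right) = -3 + 16 = 13$)
$A{\left(K{\left(-3,7 \right)} \right)} 115 = 13 \cdot 115 = 1495$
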